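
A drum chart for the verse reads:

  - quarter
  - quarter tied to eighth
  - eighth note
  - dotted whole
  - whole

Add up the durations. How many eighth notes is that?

Convert each value to eighth notes: quarter = 2; quarter tied to eighth (quarter + eighth) = 3; eighth note = 1; dotted whole = 12; whole = 8.
Altogether 2 + 3 + 1 + 12 + 8 = 26 eighth notes.

26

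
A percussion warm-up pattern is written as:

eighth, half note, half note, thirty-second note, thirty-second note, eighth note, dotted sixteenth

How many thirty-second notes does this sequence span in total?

45

In thirty-second notes: eighth = 4; half note = 16; half note = 16; thirty-second note = 1; thirty-second note = 1; eighth note = 4; dotted sixteenth = 3.
Adding: 4 + 16 + 16 + 1 + 1 + 4 + 3 = 45 thirty-second notes.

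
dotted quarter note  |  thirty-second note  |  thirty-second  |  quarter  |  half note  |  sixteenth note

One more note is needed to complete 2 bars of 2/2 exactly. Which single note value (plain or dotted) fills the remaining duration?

dotted half note

2 bars of 2/2 = 64 thirty-second notes.
Convert each value to thirty-second notes: dotted quarter note = 12; thirty-second note = 1; thirty-second = 1; quarter = 8; half note = 16; sixteenth note = 2.
Sum: 12 + 1 + 1 + 8 + 16 + 2 = 40.
Remaining: 64 − 40 = 24 thirty-second notes, which is a dotted half note.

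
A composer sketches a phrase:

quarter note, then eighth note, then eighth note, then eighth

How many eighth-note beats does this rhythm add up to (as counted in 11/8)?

5

One eighth-note beat = 2 sixteenth notes.
Convert each value to sixteenth notes: quarter note = 4; eighth note = 2; eighth note = 2; eighth = 2.
Total: 4 + 2 + 2 + 2 = 10.
10 ÷ 2 = 5 beats.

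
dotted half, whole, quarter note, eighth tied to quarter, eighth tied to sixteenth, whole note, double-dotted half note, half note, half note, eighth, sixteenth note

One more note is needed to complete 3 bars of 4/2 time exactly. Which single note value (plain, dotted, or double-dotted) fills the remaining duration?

3 bars of 4/2 = 96 sixteenth notes.
Convert each value to sixteenth notes: dotted half = 12; whole = 16; quarter note = 4; eighth tied to quarter (eighth + quarter) = 6; eighth tied to sixteenth (eighth + sixteenth) = 3; whole note = 16; double-dotted half note = 14; half note = 8; half note = 8; eighth = 2; sixteenth note = 1.
Total: 12 + 16 + 4 + 6 + 3 + 16 + 14 + 8 + 8 + 2 + 1 = 90.
Remaining: 96 − 90 = 6 sixteenth notes, which is a dotted quarter note.

dotted quarter note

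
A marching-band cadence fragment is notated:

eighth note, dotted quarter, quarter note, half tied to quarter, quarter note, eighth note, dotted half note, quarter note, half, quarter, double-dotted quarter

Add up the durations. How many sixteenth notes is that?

Working in sixteenth notes: eighth note = 2; dotted quarter = 6; quarter note = 4; half tied to quarter (half + quarter) = 12; quarter note = 4; eighth note = 2; dotted half note = 12; quarter note = 4; half = 8; quarter = 4; double-dotted quarter = 7.
Sum: 2 + 6 + 4 + 12 + 4 + 2 + 12 + 4 + 8 + 4 + 7 = 65 sixteenth notes.

65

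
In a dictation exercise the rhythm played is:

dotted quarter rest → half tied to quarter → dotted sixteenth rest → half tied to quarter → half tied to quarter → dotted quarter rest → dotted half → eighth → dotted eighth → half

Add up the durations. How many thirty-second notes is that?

149

Express everything in thirty-second notes: dotted quarter rest = 12; half tied to quarter (half + quarter) = 24; dotted sixteenth rest = 3; half tied to quarter (half + quarter) = 24; half tied to quarter (half + quarter) = 24; dotted quarter rest = 12; dotted half = 24; eighth = 4; dotted eighth = 6; half = 16.
Altogether 12 + 24 + 3 + 24 + 24 + 12 + 24 + 4 + 6 + 16 = 149 thirty-second notes.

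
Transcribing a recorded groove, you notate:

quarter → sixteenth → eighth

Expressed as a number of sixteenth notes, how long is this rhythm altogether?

7

Each duration in sixteenth notes: quarter = 4; sixteenth = 1; eighth = 2.
Adding: 4 + 1 + 2 = 7 sixteenth notes.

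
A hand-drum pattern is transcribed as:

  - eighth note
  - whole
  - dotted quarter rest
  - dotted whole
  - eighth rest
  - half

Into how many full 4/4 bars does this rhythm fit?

One bar of 4/4 = 8 eighth notes.
Working in eighth notes: eighth note = 1; whole = 8; dotted quarter rest = 3; dotted whole = 12; eighth rest = 1; half = 4.
Sum: 1 + 8 + 3 + 12 + 1 + 4 = 29.
29 ÷ 8 = 3 complete bars with 5 left over.

3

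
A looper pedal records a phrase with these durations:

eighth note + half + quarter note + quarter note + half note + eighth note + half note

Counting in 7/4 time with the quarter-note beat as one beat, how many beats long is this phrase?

One quarter-note beat = 2 eighth notes.
Working in eighth notes: eighth note = 1; half = 4; quarter note = 2; quarter note = 2; half note = 4; eighth note = 1; half note = 4.
Altogether 1 + 4 + 2 + 2 + 4 + 1 + 4 = 18.
18 ÷ 2 = 9 beats.

9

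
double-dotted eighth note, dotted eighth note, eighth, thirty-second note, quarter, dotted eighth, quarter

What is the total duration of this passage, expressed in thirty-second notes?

40

Working in thirty-second notes: double-dotted eighth note = 7; dotted eighth note = 6; eighth = 4; thirty-second note = 1; quarter = 8; dotted eighth = 6; quarter = 8.
Adding: 7 + 6 + 4 + 1 + 8 + 6 + 8 = 40 thirty-second notes.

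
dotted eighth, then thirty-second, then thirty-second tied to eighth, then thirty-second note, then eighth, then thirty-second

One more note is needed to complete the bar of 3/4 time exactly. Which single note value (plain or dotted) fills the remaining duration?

The bar of 3/4 = 24 thirty-second notes.
Convert each value to thirty-second notes: dotted eighth = 6; thirty-second = 1; thirty-second tied to eighth (thirty-second + eighth) = 5; thirty-second note = 1; eighth = 4; thirty-second = 1.
Total: 6 + 1 + 5 + 1 + 4 + 1 = 18.
Remaining: 24 − 18 = 6 thirty-second notes, which is a dotted eighth note.

dotted eighth note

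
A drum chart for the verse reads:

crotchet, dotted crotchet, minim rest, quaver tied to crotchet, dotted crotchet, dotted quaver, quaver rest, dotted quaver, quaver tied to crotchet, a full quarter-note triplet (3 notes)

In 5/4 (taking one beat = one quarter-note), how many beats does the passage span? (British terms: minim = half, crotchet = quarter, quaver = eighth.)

One quarter-note beat = 4 sixteenth notes.
In sixteenth notes: crotchet = 4; dotted crotchet = 6; minim rest = 8; quaver tied to crotchet (quaver + crotchet) = 6; dotted crotchet = 6; dotted quaver = 3; quaver rest = 2; dotted quaver = 3; quaver tied to crotchet (quaver + crotchet) = 6; a full quarter-note triplet (3 notes) (three triplet quarters span one half) = 8.
Total: 4 + 6 + 8 + 6 + 6 + 3 + 2 + 3 + 6 + 8 = 52.
52 ÷ 4 = 13 beats.

13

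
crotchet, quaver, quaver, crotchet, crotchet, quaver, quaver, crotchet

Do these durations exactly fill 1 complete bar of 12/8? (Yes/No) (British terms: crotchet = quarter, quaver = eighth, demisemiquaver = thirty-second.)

One bar of 12/8 = 12 eighth notes.
Convert each value to eighth notes: crotchet = 2; quaver = 1; quaver = 1; crotchet = 2; crotchet = 2; quaver = 1; quaver = 1; crotchet = 2.
Sum: 2 + 1 + 1 + 2 + 2 + 1 + 1 + 2 = 12.
12 equals 12, so the answer is Yes.

Yes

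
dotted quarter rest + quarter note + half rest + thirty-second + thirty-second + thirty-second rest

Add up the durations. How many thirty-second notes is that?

Convert each value to thirty-second notes: dotted quarter rest = 12; quarter note = 8; half rest = 16; thirty-second = 1; thirty-second = 1; thirty-second rest = 1.
Sum: 12 + 8 + 16 + 1 + 1 + 1 = 39 thirty-second notes.

39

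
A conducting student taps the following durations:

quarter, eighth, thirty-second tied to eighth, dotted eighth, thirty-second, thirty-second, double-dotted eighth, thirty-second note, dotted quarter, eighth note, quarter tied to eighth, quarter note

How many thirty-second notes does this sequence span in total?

69

Express everything in thirty-second notes: quarter = 8; eighth = 4; thirty-second tied to eighth (thirty-second + eighth) = 5; dotted eighth = 6; thirty-second = 1; thirty-second = 1; double-dotted eighth = 7; thirty-second note = 1; dotted quarter = 12; eighth note = 4; quarter tied to eighth (quarter + eighth) = 12; quarter note = 8.
Sum: 8 + 4 + 5 + 6 + 1 + 1 + 7 + 1 + 12 + 4 + 12 + 8 = 69 thirty-second notes.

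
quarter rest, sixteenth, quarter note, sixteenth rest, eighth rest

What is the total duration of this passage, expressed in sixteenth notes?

In sixteenth notes: quarter rest = 4; sixteenth = 1; quarter note = 4; sixteenth rest = 1; eighth rest = 2.
Total: 4 + 1 + 4 + 1 + 2 = 12 sixteenth notes.

12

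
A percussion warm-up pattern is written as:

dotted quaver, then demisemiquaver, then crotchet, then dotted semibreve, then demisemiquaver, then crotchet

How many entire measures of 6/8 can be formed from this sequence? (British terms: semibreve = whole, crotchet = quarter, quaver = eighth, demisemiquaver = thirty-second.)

One bar of 6/8 = 24 thirty-second notes.
Convert each value to thirty-second notes: dotted quaver = 6; demisemiquaver = 1; crotchet = 8; dotted semibreve = 48; demisemiquaver = 1; crotchet = 8.
Altogether 6 + 1 + 8 + 48 + 1 + 8 = 72.
72 ÷ 24 = 3 complete bars with 0 left over.

3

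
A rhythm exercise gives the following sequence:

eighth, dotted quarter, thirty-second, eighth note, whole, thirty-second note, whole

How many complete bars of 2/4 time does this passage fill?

5

One bar of 2/4 = 16 thirty-second notes.
Convert each value to thirty-second notes: eighth = 4; dotted quarter = 12; thirty-second = 1; eighth note = 4; whole = 32; thirty-second note = 1; whole = 32.
Total: 4 + 12 + 1 + 4 + 32 + 1 + 32 = 86.
86 ÷ 16 = 5 complete bars with 6 left over.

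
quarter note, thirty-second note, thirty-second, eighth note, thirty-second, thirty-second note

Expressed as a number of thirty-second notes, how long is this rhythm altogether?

Each duration in thirty-second notes: quarter note = 8; thirty-second note = 1; thirty-second = 1; eighth note = 4; thirty-second = 1; thirty-second note = 1.
Altogether 8 + 1 + 1 + 4 + 1 + 1 = 16 thirty-second notes.

16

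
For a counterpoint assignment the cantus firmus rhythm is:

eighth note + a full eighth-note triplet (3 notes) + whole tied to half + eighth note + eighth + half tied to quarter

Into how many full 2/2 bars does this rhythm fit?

One bar of 2/2 = 8 eighth notes.
Each duration in eighth notes: eighth note = 1; a full eighth-note triplet (3 notes) (three triplet eighths span one quarter) = 2; whole tied to half (whole + half) = 12; eighth note = 1; eighth = 1; half tied to quarter (half + quarter) = 6.
Adding: 1 + 2 + 12 + 1 + 1 + 6 = 23.
23 ÷ 8 = 2 complete bars with 7 left over.

2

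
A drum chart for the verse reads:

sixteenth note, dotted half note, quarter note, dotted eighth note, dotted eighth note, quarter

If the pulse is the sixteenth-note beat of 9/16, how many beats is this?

One sixteenth-note beat = 2 thirty-second notes.
Express everything in thirty-second notes: sixteenth note = 2; dotted half note = 24; quarter note = 8; dotted eighth note = 6; dotted eighth note = 6; quarter = 8.
Sum: 2 + 24 + 8 + 6 + 6 + 8 = 54.
54 ÷ 2 = 27 beats.

27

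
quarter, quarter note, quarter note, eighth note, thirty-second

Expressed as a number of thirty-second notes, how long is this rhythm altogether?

29

In thirty-second notes: quarter = 8; quarter note = 8; quarter note = 8; eighth note = 4; thirty-second = 1.
Altogether 8 + 8 + 8 + 4 + 1 = 29 thirty-second notes.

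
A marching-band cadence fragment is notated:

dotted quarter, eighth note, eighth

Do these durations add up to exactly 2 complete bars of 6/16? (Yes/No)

No

One bar of 6/16 = 3 eighth notes, so 2 bars = 6.
Each duration in eighth notes: dotted quarter = 3; eighth note = 1; eighth = 1.
Altogether 3 + 1 + 1 = 5.
5 falls short of 6, so the answer is No.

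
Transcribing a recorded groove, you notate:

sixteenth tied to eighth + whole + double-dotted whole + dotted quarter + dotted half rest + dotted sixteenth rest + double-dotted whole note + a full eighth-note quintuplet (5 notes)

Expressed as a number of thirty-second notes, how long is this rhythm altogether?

Convert each value to thirty-second notes: sixteenth tied to eighth (sixteenth + eighth) = 6; whole = 32; double-dotted whole = 56; dotted quarter = 12; dotted half rest = 24; dotted sixteenth rest = 3; double-dotted whole note = 56; a full eighth-note quintuplet (5 notes) (five quintuplet eighths span one half) = 16.
Total: 6 + 32 + 56 + 12 + 24 + 3 + 56 + 16 = 205 thirty-second notes.

205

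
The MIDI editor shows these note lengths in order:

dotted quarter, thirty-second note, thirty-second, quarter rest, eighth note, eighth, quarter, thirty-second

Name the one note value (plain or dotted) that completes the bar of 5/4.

The bar of 5/4 = 40 thirty-second notes.
Express everything in thirty-second notes: dotted quarter = 12; thirty-second note = 1; thirty-second = 1; quarter rest = 8; eighth note = 4; eighth = 4; quarter = 8; thirty-second = 1.
Total: 12 + 1 + 1 + 8 + 4 + 4 + 8 + 1 = 39.
Remaining: 40 − 39 = 1 thirty-second note, which is a thirty-second note.

thirty-second note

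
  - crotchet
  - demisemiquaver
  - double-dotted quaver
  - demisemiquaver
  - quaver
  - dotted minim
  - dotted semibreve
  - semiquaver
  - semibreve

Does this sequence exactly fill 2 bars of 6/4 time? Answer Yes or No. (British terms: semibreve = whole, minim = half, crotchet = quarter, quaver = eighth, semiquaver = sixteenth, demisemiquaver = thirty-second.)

No

One bar of 6/4 = 48 thirty-second notes, so 2 bars = 96.
In thirty-second notes: crotchet = 8; demisemiquaver = 1; double-dotted quaver = 7; demisemiquaver = 1; quaver = 4; dotted minim = 24; dotted semibreve = 48; semiquaver = 2; semibreve = 32.
Altogether 8 + 1 + 7 + 1 + 4 + 24 + 48 + 2 + 32 = 127.
127 exceeds 96, so the answer is No.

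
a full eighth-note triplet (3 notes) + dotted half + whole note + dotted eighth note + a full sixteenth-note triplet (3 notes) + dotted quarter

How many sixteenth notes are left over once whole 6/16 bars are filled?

One bar of 6/16 = 6 sixteenth notes.
Express everything in sixteenth notes: a full eighth-note triplet (3 notes) (three triplet eighths span one quarter) = 4; dotted half = 12; whole note = 16; dotted eighth note = 3; a full sixteenth-note triplet (3 notes) (three triplet sixteenths span one eighth) = 2; dotted quarter = 6.
Sum: 4 + 12 + 16 + 3 + 2 + 6 = 43.
43 ÷ 6 = 7 complete bars with 1 sixteenth note remaining.

1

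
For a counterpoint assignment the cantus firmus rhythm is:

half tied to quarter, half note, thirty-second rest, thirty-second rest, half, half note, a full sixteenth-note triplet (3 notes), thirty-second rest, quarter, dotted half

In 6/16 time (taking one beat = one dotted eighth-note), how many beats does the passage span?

One dotted eighth-note beat = 6 thirty-second notes.
Working in thirty-second notes: half tied to quarter (half + quarter) = 24; half note = 16; thirty-second rest = 1; thirty-second rest = 1; half = 16; half note = 16; a full sixteenth-note triplet (3 notes) (three triplet sixteenths span one eighth) = 4; thirty-second rest = 1; quarter = 8; dotted half = 24.
Adding: 24 + 16 + 1 + 1 + 16 + 16 + 4 + 1 + 8 + 24 = 111.
111 ÷ 6 = 18.5 beats.

18.5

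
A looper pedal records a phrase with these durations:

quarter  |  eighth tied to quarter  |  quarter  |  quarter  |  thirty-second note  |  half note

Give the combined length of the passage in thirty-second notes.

Each duration in thirty-second notes: quarter = 8; eighth tied to quarter (eighth + quarter) = 12; quarter = 8; quarter = 8; thirty-second note = 1; half note = 16.
Sum: 8 + 12 + 8 + 8 + 1 + 16 = 53 thirty-second notes.

53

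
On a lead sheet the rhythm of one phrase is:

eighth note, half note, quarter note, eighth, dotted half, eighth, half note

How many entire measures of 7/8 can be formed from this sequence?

One bar of 7/8 = 7 eighth notes.
Express everything in eighth notes: eighth note = 1; half note = 4; quarter note = 2; eighth = 1; dotted half = 6; eighth = 1; half note = 4.
Total: 1 + 4 + 2 + 1 + 6 + 1 + 4 = 19.
19 ÷ 7 = 2 complete bars with 5 left over.

2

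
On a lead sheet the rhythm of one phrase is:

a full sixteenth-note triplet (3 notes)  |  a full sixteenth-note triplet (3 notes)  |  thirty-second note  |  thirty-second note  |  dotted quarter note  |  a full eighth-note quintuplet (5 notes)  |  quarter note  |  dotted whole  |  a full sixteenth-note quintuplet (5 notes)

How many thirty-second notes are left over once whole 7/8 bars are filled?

18

One bar of 7/8 = 28 thirty-second notes.
Express everything in thirty-second notes: a full sixteenth-note triplet (3 notes) (three triplet sixteenths span one eighth) = 4; a full sixteenth-note triplet (3 notes) (three triplet sixteenths span one eighth) = 4; thirty-second note = 1; thirty-second note = 1; dotted quarter note = 12; a full eighth-note quintuplet (5 notes) (five quintuplet eighths span one half) = 16; quarter note = 8; dotted whole = 48; a full sixteenth-note quintuplet (5 notes) (five quintuplet sixteenths span one quarter) = 8.
Total: 4 + 4 + 1 + 1 + 12 + 16 + 8 + 48 + 8 = 102.
102 ÷ 28 = 3 complete bars with 18 thirty-second notes remaining.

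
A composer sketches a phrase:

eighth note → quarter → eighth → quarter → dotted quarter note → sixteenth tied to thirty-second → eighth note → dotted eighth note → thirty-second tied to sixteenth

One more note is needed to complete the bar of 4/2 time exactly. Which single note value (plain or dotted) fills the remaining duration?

The bar of 4/2 = 64 thirty-second notes.
Each duration in thirty-second notes: eighth note = 4; quarter = 8; eighth = 4; quarter = 8; dotted quarter note = 12; sixteenth tied to thirty-second (sixteenth + thirty-second) = 3; eighth note = 4; dotted eighth note = 6; thirty-second tied to sixteenth (thirty-second + sixteenth) = 3.
Sum: 4 + 8 + 4 + 8 + 12 + 3 + 4 + 6 + 3 = 52.
Remaining: 64 − 52 = 12 thirty-second notes, which is a dotted quarter note.

dotted quarter note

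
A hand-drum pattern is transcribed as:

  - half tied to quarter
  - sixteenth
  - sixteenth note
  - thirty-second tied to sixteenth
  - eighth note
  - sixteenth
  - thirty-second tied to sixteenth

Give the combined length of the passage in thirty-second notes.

Working in thirty-second notes: half tied to quarter (half + quarter) = 24; sixteenth = 2; sixteenth note = 2; thirty-second tied to sixteenth (thirty-second + sixteenth) = 3; eighth note = 4; sixteenth = 2; thirty-second tied to sixteenth (thirty-second + sixteenth) = 3.
Altogether 24 + 2 + 2 + 3 + 4 + 2 + 3 = 40 thirty-second notes.

40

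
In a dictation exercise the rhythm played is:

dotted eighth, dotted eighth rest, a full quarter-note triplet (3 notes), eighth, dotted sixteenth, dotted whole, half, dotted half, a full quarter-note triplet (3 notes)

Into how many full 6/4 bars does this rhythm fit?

2

One bar of 6/4 = 48 thirty-second notes.
Convert each value to thirty-second notes: dotted eighth = 6; dotted eighth rest = 6; a full quarter-note triplet (3 notes) (three triplet quarters span one half) = 16; eighth = 4; dotted sixteenth = 3; dotted whole = 48; half = 16; dotted half = 24; a full quarter-note triplet (3 notes) (three triplet quarters span one half) = 16.
Altogether 6 + 6 + 16 + 4 + 3 + 48 + 16 + 24 + 16 = 139.
139 ÷ 48 = 2 complete bars with 43 left over.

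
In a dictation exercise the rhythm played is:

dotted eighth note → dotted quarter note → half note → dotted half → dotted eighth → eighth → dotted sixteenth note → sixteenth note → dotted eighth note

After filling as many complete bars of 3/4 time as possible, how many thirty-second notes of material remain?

7

One bar of 3/4 = 24 thirty-second notes.
In thirty-second notes: dotted eighth note = 6; dotted quarter note = 12; half note = 16; dotted half = 24; dotted eighth = 6; eighth = 4; dotted sixteenth note = 3; sixteenth note = 2; dotted eighth note = 6.
Adding: 6 + 12 + 16 + 24 + 6 + 4 + 3 + 2 + 6 = 79.
79 ÷ 24 = 3 complete bars with 7 thirty-second notes remaining.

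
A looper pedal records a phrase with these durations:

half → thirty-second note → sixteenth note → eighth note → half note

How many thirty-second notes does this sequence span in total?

Each duration in thirty-second notes: half = 16; thirty-second note = 1; sixteenth note = 2; eighth note = 4; half note = 16.
Total: 16 + 1 + 2 + 4 + 16 = 39 thirty-second notes.

39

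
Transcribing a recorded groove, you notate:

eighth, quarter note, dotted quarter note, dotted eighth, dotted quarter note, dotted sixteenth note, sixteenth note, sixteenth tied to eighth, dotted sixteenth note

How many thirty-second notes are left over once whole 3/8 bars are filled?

8

One bar of 3/8 = 12 thirty-second notes.
In thirty-second notes: eighth = 4; quarter note = 8; dotted quarter note = 12; dotted eighth = 6; dotted quarter note = 12; dotted sixteenth note = 3; sixteenth note = 2; sixteenth tied to eighth (sixteenth + eighth) = 6; dotted sixteenth note = 3.
Sum: 4 + 8 + 12 + 6 + 12 + 3 + 2 + 6 + 3 = 56.
56 ÷ 12 = 4 complete bars with 8 thirty-second notes remaining.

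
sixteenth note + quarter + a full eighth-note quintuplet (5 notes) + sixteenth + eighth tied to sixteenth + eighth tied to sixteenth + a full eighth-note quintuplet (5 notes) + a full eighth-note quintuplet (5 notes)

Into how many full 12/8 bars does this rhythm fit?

One bar of 12/8 = 24 sixteenth notes.
Working in sixteenth notes: sixteenth note = 1; quarter = 4; a full eighth-note quintuplet (5 notes) (five quintuplet eighths span one half) = 8; sixteenth = 1; eighth tied to sixteenth (eighth + sixteenth) = 3; eighth tied to sixteenth (eighth + sixteenth) = 3; a full eighth-note quintuplet (5 notes) (five quintuplet eighths span one half) = 8; a full eighth-note quintuplet (5 notes) (five quintuplet eighths span one half) = 8.
Sum: 1 + 4 + 8 + 1 + 3 + 3 + 8 + 8 = 36.
36 ÷ 24 = 1 complete bar with 12 left over.

1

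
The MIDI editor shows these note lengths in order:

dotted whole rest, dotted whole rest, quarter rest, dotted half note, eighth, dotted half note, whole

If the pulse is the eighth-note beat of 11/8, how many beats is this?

One eighth-note beat = 2 sixteenth notes.
Express everything in sixteenth notes: dotted whole rest = 24; dotted whole rest = 24; quarter rest = 4; dotted half note = 12; eighth = 2; dotted half note = 12; whole = 16.
Altogether 24 + 24 + 4 + 12 + 2 + 12 + 16 = 94.
94 ÷ 2 = 47 beats.

47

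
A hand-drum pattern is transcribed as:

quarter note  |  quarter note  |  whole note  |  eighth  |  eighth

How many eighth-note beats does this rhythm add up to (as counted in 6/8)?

14

One eighth-note beat = 2 sixteenth notes.
Each duration in sixteenth notes: quarter note = 4; quarter note = 4; whole note = 16; eighth = 2; eighth = 2.
Altogether 4 + 4 + 16 + 2 + 2 = 28.
28 ÷ 2 = 14 beats.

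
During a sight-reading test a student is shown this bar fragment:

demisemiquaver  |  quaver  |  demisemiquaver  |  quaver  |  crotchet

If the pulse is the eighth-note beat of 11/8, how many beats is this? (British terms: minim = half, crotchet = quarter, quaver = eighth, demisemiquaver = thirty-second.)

One eighth-note beat = 4 thirty-second notes.
In thirty-second notes: demisemiquaver = 1; quaver = 4; demisemiquaver = 1; quaver = 4; crotchet = 8.
Altogether 1 + 4 + 1 + 4 + 8 = 18.
18 ÷ 4 = 4.5 beats.

4.5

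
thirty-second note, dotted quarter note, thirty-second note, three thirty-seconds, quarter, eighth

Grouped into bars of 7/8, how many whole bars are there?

1

One bar of 7/8 = 28 thirty-second notes.
Working in thirty-second notes: thirty-second note = 1; dotted quarter note = 12; thirty-second note = 1; thirty-second = 1; thirty-second = 1; thirty-second = 1; quarter = 8; eighth = 4.
Altogether 1 + 12 + 1 + 1 + 1 + 1 + 8 + 4 = 29.
29 ÷ 28 = 1 complete bar with 1 left over.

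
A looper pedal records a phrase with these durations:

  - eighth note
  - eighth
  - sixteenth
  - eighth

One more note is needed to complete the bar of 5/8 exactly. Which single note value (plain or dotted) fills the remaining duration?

dotted eighth note

The bar of 5/8 = 10 sixteenth notes.
In sixteenth notes: eighth note = 2; eighth = 2; sixteenth = 1; eighth = 2.
Altogether 2 + 2 + 1 + 2 = 7.
Remaining: 10 − 7 = 3 sixteenth notes, which is a dotted eighth note.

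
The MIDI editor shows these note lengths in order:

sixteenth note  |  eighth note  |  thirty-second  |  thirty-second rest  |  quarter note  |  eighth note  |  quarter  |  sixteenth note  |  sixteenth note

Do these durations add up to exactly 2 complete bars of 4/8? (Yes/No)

Yes

One bar of 4/8 = 16 thirty-second notes, so 2 bars = 32.
Working in thirty-second notes: sixteenth note = 2; eighth note = 4; thirty-second = 1; thirty-second rest = 1; quarter note = 8; eighth note = 4; quarter = 8; sixteenth note = 2; sixteenth note = 2.
Total: 2 + 4 + 1 + 1 + 8 + 4 + 8 + 2 + 2 = 32.
32 equals 32, so the answer is Yes.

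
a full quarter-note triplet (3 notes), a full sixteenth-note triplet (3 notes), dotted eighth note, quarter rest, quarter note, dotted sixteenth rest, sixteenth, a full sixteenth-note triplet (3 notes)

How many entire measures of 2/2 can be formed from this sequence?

One bar of 2/2 = 32 thirty-second notes.
Each duration in thirty-second notes: a full quarter-note triplet (3 notes) (three triplet quarters span one half) = 16; a full sixteenth-note triplet (3 notes) (three triplet sixteenths span one eighth) = 4; dotted eighth note = 6; quarter rest = 8; quarter note = 8; dotted sixteenth rest = 3; sixteenth = 2; a full sixteenth-note triplet (3 notes) (three triplet sixteenths span one eighth) = 4.
Sum: 16 + 4 + 6 + 8 + 8 + 3 + 2 + 4 = 51.
51 ÷ 32 = 1 complete bar with 19 left over.

1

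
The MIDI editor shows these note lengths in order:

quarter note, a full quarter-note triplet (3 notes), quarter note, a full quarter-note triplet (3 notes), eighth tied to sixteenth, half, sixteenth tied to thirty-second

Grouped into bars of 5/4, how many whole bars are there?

One bar of 5/4 = 40 thirty-second notes.
In thirty-second notes: quarter note = 8; a full quarter-note triplet (3 notes) (three triplet quarters span one half) = 16; quarter note = 8; a full quarter-note triplet (3 notes) (three triplet quarters span one half) = 16; eighth tied to sixteenth (eighth + sixteenth) = 6; half = 16; sixteenth tied to thirty-second (sixteenth + thirty-second) = 3.
Adding: 8 + 16 + 8 + 16 + 6 + 16 + 3 = 73.
73 ÷ 40 = 1 complete bar with 33 left over.

1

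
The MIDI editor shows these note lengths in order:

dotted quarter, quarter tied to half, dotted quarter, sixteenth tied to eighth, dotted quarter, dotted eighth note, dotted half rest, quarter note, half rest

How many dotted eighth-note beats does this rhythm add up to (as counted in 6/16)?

One dotted eighth-note beat = 3 sixteenth notes.
Each duration in sixteenth notes: dotted quarter = 6; quarter tied to half (quarter + half) = 12; dotted quarter = 6; sixteenth tied to eighth (sixteenth + eighth) = 3; dotted quarter = 6; dotted eighth note = 3; dotted half rest = 12; quarter note = 4; half rest = 8.
Sum: 6 + 12 + 6 + 3 + 6 + 3 + 12 + 4 + 8 = 60.
60 ÷ 3 = 20 beats.

20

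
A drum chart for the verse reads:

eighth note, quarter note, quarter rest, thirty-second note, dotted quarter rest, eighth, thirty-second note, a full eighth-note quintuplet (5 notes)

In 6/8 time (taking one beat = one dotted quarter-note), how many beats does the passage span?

One dotted quarter-note beat = 12 thirty-second notes.
Convert each value to thirty-second notes: eighth note = 4; quarter note = 8; quarter rest = 8; thirty-second note = 1; dotted quarter rest = 12; eighth = 4; thirty-second note = 1; a full eighth-note quintuplet (5 notes) (five quintuplet eighths span one half) = 16.
Altogether 4 + 8 + 8 + 1 + 12 + 4 + 1 + 16 = 54.
54 ÷ 12 = 4.5 beats.

4.5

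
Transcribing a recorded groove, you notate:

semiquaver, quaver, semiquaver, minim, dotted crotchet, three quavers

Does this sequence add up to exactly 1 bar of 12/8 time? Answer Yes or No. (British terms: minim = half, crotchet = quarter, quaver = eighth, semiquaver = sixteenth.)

One bar of 12/8 = 24 sixteenth notes.
Express everything in sixteenth notes: semiquaver = 1; quaver = 2; semiquaver = 1; minim = 8; dotted crotchet = 6; quaver = 2; quaver = 2; quaver = 2.
Sum: 1 + 2 + 1 + 8 + 6 + 2 + 2 + 2 = 24.
24 equals 24, so the answer is Yes.

Yes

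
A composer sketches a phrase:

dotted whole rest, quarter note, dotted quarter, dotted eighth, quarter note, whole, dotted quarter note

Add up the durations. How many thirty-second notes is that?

Express everything in thirty-second notes: dotted whole rest = 48; quarter note = 8; dotted quarter = 12; dotted eighth = 6; quarter note = 8; whole = 32; dotted quarter note = 12.
Altogether 48 + 8 + 12 + 6 + 8 + 32 + 12 = 126 thirty-second notes.

126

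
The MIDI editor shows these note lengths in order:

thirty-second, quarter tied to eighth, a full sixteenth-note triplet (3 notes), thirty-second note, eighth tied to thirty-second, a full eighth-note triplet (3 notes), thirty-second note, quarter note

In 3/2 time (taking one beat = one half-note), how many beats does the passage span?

2.5

One half-note beat = 16 thirty-second notes.
Express everything in thirty-second notes: thirty-second = 1; quarter tied to eighth (quarter + eighth) = 12; a full sixteenth-note triplet (3 notes) (three triplet sixteenths span one eighth) = 4; thirty-second note = 1; eighth tied to thirty-second (eighth + thirty-second) = 5; a full eighth-note triplet (3 notes) (three triplet eighths span one quarter) = 8; thirty-second note = 1; quarter note = 8.
Adding: 1 + 12 + 4 + 1 + 5 + 8 + 1 + 8 = 40.
40 ÷ 16 = 2.5 beats.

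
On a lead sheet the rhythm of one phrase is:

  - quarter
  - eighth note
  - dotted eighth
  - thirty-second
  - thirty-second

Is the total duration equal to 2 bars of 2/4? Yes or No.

No

One bar of 2/4 = 16 thirty-second notes, so 2 bars = 32.
Each duration in thirty-second notes: quarter = 8; eighth note = 4; dotted eighth = 6; thirty-second = 1; thirty-second = 1.
Adding: 8 + 4 + 6 + 1 + 1 = 20.
20 falls short of 32, so the answer is No.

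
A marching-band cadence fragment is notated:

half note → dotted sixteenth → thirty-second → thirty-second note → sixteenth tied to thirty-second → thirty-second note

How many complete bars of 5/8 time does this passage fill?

1

One bar of 5/8 = 20 thirty-second notes.
Working in thirty-second notes: half note = 16; dotted sixteenth = 3; thirty-second = 1; thirty-second note = 1; sixteenth tied to thirty-second (sixteenth + thirty-second) = 3; thirty-second note = 1.
Altogether 16 + 3 + 1 + 1 + 3 + 1 = 25.
25 ÷ 20 = 1 complete bar with 5 left over.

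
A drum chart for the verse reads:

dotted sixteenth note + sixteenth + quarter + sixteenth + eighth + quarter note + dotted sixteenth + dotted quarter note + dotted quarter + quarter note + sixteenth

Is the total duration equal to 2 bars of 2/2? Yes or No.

Yes

One bar of 2/2 = 32 thirty-second notes, so 2 bars = 64.
Each duration in thirty-second notes: dotted sixteenth note = 3; sixteenth = 2; quarter = 8; sixteenth = 2; eighth = 4; quarter note = 8; dotted sixteenth = 3; dotted quarter note = 12; dotted quarter = 12; quarter note = 8; sixteenth = 2.
Adding: 3 + 2 + 8 + 2 + 4 + 8 + 3 + 12 + 12 + 8 + 2 = 64.
64 equals 64, so the answer is Yes.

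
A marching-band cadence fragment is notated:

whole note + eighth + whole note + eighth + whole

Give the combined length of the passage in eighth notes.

Convert each value to eighth notes: whole note = 8; eighth = 1; whole note = 8; eighth = 1; whole = 8.
Adding: 8 + 1 + 8 + 1 + 8 = 26 eighth notes.

26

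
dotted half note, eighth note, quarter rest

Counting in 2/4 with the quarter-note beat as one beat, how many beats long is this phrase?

One quarter-note beat = 2 eighth notes.
In eighth notes: dotted half note = 6; eighth note = 1; quarter rest = 2.
Sum: 6 + 1 + 2 = 9.
9 ÷ 2 = 4.5 beats.

4.5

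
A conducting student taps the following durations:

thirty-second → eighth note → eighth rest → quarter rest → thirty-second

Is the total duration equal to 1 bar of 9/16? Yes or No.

Yes

One bar of 9/16 = 18 thirty-second notes.
Each duration in thirty-second notes: thirty-second = 1; eighth note = 4; eighth rest = 4; quarter rest = 8; thirty-second = 1.
Adding: 1 + 4 + 4 + 8 + 1 = 18.
18 equals 18, so the answer is Yes.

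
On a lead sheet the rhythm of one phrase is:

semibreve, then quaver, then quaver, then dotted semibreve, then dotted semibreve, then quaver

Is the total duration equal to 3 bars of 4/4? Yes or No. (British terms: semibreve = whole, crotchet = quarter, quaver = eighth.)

No

One bar of 4/4 = 8 eighth notes, so 3 bars = 24.
In eighth notes: semibreve = 8; quaver = 1; quaver = 1; dotted semibreve = 12; dotted semibreve = 12; quaver = 1.
Total: 8 + 1 + 1 + 12 + 12 + 1 = 35.
35 exceeds 24, so the answer is No.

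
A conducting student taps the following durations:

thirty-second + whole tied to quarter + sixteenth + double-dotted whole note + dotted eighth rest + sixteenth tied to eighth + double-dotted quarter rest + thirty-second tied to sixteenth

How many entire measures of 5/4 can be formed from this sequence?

One bar of 5/4 = 40 thirty-second notes.
Express everything in thirty-second notes: thirty-second = 1; whole tied to quarter (whole + quarter) = 40; sixteenth = 2; double-dotted whole note = 56; dotted eighth rest = 6; sixteenth tied to eighth (sixteenth + eighth) = 6; double-dotted quarter rest = 14; thirty-second tied to sixteenth (thirty-second + sixteenth) = 3.
Altogether 1 + 40 + 2 + 56 + 6 + 6 + 14 + 3 = 128.
128 ÷ 40 = 3 complete bars with 8 left over.

3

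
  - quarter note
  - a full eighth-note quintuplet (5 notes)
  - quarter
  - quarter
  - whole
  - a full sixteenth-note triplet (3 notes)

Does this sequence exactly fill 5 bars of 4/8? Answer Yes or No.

One bar of 4/8 = 4 eighth notes, so 5 bars = 20.
In eighth notes: quarter note = 2; a full eighth-note quintuplet (5 notes) (five quintuplet eighths span one half) = 4; quarter = 2; quarter = 2; whole = 8; a full sixteenth-note triplet (3 notes) (three triplet sixteenths span one eighth) = 1.
Adding: 2 + 4 + 2 + 2 + 8 + 1 = 19.
19 falls short of 20, so the answer is No.

No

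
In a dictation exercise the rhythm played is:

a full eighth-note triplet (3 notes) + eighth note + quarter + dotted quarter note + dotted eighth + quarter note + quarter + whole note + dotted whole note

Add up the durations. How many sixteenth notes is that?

Express everything in sixteenth notes: a full eighth-note triplet (3 notes) (three triplet eighths span one quarter) = 4; eighth note = 2; quarter = 4; dotted quarter note = 6; dotted eighth = 3; quarter note = 4; quarter = 4; whole note = 16; dotted whole note = 24.
Sum: 4 + 2 + 4 + 6 + 3 + 4 + 4 + 16 + 24 = 67 sixteenth notes.

67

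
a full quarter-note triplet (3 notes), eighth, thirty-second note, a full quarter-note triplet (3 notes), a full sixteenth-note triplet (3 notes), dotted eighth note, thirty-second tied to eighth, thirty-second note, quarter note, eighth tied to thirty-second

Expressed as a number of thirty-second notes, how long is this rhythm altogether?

In thirty-second notes: a full quarter-note triplet (3 notes) (three triplet quarters span one half) = 16; eighth = 4; thirty-second note = 1; a full quarter-note triplet (3 notes) (three triplet quarters span one half) = 16; a full sixteenth-note triplet (3 notes) (three triplet sixteenths span one eighth) = 4; dotted eighth note = 6; thirty-second tied to eighth (thirty-second + eighth) = 5; thirty-second note = 1; quarter note = 8; eighth tied to thirty-second (eighth + thirty-second) = 5.
Altogether 16 + 4 + 1 + 16 + 4 + 6 + 5 + 1 + 8 + 5 = 66 thirty-second notes.

66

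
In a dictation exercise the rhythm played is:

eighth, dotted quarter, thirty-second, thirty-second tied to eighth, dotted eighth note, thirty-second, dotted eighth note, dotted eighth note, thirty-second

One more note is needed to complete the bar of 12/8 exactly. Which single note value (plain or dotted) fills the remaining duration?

The bar of 12/8 = 48 thirty-second notes.
Express everything in thirty-second notes: eighth = 4; dotted quarter = 12; thirty-second = 1; thirty-second tied to eighth (thirty-second + eighth) = 5; dotted eighth note = 6; thirty-second = 1; dotted eighth note = 6; dotted eighth note = 6; thirty-second = 1.
Adding: 4 + 12 + 1 + 5 + 6 + 1 + 6 + 6 + 1 = 42.
Remaining: 48 − 42 = 6 thirty-second notes, which is a dotted eighth note.

dotted eighth note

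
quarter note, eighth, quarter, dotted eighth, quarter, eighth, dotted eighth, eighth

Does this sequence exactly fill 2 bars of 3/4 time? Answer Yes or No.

Yes

One bar of 3/4 = 12 sixteenth notes, so 2 bars = 24.
Working in sixteenth notes: quarter note = 4; eighth = 2; quarter = 4; dotted eighth = 3; quarter = 4; eighth = 2; dotted eighth = 3; eighth = 2.
Altogether 4 + 2 + 4 + 3 + 4 + 2 + 3 + 2 = 24.
24 equals 24, so the answer is Yes.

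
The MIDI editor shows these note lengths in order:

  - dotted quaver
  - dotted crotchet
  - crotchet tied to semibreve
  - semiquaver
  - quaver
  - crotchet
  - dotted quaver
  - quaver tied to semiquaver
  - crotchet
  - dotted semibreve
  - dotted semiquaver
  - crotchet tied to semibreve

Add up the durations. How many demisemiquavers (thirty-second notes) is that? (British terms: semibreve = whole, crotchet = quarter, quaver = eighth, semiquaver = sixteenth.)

183

Working in thirty-second notes: dotted quaver = 6; dotted crotchet = 12; crotchet tied to semibreve (crotchet + semibreve) = 40; semiquaver = 2; quaver = 4; crotchet = 8; dotted quaver = 6; quaver tied to semiquaver (quaver + semiquaver) = 6; crotchet = 8; dotted semibreve = 48; dotted semiquaver = 3; crotchet tied to semibreve (crotchet + semibreve) = 40.
Altogether 6 + 12 + 40 + 2 + 4 + 8 + 6 + 6 + 8 + 48 + 3 + 40 = 183 thirty-second notes.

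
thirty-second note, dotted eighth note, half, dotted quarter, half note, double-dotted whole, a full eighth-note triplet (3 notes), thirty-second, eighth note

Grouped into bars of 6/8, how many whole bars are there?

5

One bar of 6/8 = 24 thirty-second notes.
In thirty-second notes: thirty-second note = 1; dotted eighth note = 6; half = 16; dotted quarter = 12; half note = 16; double-dotted whole = 56; a full eighth-note triplet (3 notes) (three triplet eighths span one quarter) = 8; thirty-second = 1; eighth note = 4.
Total: 1 + 6 + 16 + 12 + 16 + 56 + 8 + 1 + 4 = 120.
120 ÷ 24 = 5 complete bars with 0 left over.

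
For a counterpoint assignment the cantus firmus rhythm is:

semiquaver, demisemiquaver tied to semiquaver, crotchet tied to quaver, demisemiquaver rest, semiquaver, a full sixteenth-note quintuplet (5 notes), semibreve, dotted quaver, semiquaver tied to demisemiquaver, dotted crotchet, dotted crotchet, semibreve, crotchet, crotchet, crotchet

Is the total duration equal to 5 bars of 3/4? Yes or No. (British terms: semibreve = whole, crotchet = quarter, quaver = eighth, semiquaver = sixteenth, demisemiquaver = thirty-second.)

No

One bar of 3/4 = 24 thirty-second notes, so 5 bars = 120.
Working in thirty-second notes: semiquaver = 2; demisemiquaver tied to semiquaver (demisemiquaver + semiquaver) = 3; crotchet tied to quaver (crotchet + quaver) = 12; demisemiquaver rest = 1; semiquaver = 2; a full sixteenth-note quintuplet (5 notes) (five quintuplet sixteenths span one quarter) = 8; semibreve = 32; dotted quaver = 6; semiquaver tied to demisemiquaver (semiquaver + demisemiquaver) = 3; dotted crotchet = 12; dotted crotchet = 12; semibreve = 32; crotchet = 8; crotchet = 8; crotchet = 8.
Altogether 2 + 3 + 12 + 1 + 2 + 8 + 32 + 6 + 3 + 12 + 12 + 32 + 8 + 8 + 8 = 149.
149 exceeds 120, so the answer is No.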